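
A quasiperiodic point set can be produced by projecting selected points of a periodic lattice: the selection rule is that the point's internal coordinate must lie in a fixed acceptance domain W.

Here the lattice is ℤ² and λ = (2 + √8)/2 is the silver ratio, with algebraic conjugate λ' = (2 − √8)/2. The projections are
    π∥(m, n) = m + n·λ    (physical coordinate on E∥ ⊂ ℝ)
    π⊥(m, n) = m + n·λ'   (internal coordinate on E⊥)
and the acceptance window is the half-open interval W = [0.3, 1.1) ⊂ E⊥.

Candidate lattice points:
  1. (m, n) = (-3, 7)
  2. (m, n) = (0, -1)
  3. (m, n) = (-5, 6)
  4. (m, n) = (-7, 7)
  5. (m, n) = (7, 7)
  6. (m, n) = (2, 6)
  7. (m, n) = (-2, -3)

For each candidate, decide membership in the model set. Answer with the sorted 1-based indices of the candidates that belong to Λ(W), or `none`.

Compute λ' = (2−√8)/2 = -0.414214, so π⊥(m,n) = m -0.414214·n.
#1 (-3,7): internal coord -3 + (7)·λ' = -5.899495; -5.899495 ∉ [0.3, 1.1) → out
#2 (0,-1): internal coord 0 + (-1)·λ' = +0.414214; +0.414214 ∈ [0.3, 1.1) → IN Λ
#3 (-5,6): internal coord -5 + (6)·λ' = -7.485281; -7.485281 ∉ [0.3, 1.1) → out
#4 (-7,7): internal coord -7 + (7)·λ' = -9.899495; -9.899495 ∉ [0.3, 1.1) → out
#5 (7,7): internal coord 7 + (7)·λ' = +4.100505; +4.100505 ∉ [0.3, 1.1) → out
#6 (2,6): internal coord 2 + (6)·λ' = -0.485281; -0.485281 ∉ [0.3, 1.1) → out
#7 (-2,-3): internal coord -2 + (-3)·λ' = -0.757359; -0.757359 ∉ [0.3, 1.1) → out

2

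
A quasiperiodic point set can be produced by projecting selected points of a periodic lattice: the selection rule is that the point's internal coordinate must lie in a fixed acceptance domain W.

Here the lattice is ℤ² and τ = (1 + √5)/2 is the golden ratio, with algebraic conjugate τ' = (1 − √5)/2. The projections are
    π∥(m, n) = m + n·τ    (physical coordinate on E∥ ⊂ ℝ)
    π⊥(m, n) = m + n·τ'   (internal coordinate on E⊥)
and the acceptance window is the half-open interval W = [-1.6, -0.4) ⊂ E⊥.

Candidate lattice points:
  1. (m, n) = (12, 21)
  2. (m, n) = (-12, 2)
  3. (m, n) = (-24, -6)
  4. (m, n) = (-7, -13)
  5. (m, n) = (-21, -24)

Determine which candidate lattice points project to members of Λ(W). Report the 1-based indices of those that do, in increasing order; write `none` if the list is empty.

τ' = (1−√5)/2 ≈ -0.618034.
#1 (12,21): internal coord 12 + (21)·τ' = -0.978714; -0.978714 ∈ [-1.6, -0.4) → IN Λ
#2 (-12,2): internal coord -12 + (2)·τ' = -13.236068; -13.236068 ∉ [-1.6, -0.4) → out
#3 (-24,-6): internal coord -24 + (-6)·τ' = -20.291796; -20.291796 ∉ [-1.6, -0.4) → out
#4 (-7,-13): internal coord -7 + (-13)·τ' = +1.034442; +1.034442 ∉ [-1.6, -0.4) → out
#5 (-21,-24): internal coord -21 + (-24)·τ' = -6.167184; -6.167184 ∉ [-1.6, -0.4) → out

1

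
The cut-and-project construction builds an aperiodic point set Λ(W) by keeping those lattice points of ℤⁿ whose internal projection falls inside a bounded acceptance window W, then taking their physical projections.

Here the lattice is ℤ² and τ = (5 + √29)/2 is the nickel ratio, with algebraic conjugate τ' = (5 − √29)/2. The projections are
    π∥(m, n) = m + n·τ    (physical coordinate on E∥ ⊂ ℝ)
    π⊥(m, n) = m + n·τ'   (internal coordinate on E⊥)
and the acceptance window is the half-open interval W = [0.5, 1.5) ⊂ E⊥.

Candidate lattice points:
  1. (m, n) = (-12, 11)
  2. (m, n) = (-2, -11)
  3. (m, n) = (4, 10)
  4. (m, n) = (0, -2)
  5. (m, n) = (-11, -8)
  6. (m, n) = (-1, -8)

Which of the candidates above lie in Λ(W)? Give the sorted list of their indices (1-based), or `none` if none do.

6

Compute τ' = (5−√29)/2 = -0.192582, so π⊥(m,n) = m -0.192582·n.
candidate 1: (m,n)=(-12,11) → π∥ = -12+11·τ ≈ 45.118406, π⊥ = -12+11·τ' ≈ -14.118406 ∉ [0.5, 1.5) ⇒ out
candidate 2: (m,n)=(-2,-11) → π∥ = -2-11·τ ≈ -59.118406, π⊥ = -2-11·τ' ≈ 0.118406 ∉ [0.5, 1.5) ⇒ out
candidate 3: (m,n)=(4,10) → π∥ = 4+10·τ ≈ 55.925824, π⊥ = 4+10·τ' ≈ 2.074176 ∉ [0.5, 1.5) ⇒ out
candidate 4: (m,n)=(0,-2) → π∥ = 0-2·τ ≈ -10.385165, π⊥ = 0-2·τ' ≈ 0.385165 ∉ [0.5, 1.5) ⇒ out
candidate 5: (m,n)=(-11,-8) → π∥ = -11-8·τ ≈ -52.540659, π⊥ = -11-8·τ' ≈ -9.459341 ∉ [0.5, 1.5) ⇒ out
candidate 6: (m,n)=(-1,-8) → π∥ = -1-8·τ ≈ -42.540659, π⊥ = -1-8·τ' ≈ 0.540659 ∈ [0.5, 1.5) ⇒ IN Λ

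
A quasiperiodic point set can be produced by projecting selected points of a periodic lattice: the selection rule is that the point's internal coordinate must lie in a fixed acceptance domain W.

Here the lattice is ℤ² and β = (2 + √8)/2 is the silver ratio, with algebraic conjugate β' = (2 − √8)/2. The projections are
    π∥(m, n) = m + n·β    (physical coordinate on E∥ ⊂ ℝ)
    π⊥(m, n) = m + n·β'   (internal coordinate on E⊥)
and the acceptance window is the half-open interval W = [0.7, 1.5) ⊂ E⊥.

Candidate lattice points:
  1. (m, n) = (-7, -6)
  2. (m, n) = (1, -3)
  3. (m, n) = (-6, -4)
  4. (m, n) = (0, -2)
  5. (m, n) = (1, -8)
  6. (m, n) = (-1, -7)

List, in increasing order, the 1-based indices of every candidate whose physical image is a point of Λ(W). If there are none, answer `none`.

4

β' = (2−√8)/2 ≈ -0.41421.
candidate 1: (m,n)=(-7,-6) → π∥ = -7-6·β ≈ -21.48528, π⊥ = -7-6·β' ≈ -4.51472 ∉ [0.7, 1.5) ⇒ out
candidate 2: (m,n)=(1,-3) → π∥ = 1-3·β ≈ -6.24264, π⊥ = 1-3·β' ≈ 2.24264 ∉ [0.7, 1.5) ⇒ out
candidate 3: (m,n)=(-6,-4) → π∥ = -6-4·β ≈ -15.65685, π⊥ = -6-4·β' ≈ -4.34315 ∉ [0.7, 1.5) ⇒ out
candidate 4: (m,n)=(0,-2) → π∥ = 0-2·β ≈ -4.82843, π⊥ = 0-2·β' ≈ 0.82843 ∈ [0.7, 1.5) ⇒ IN Λ
candidate 5: (m,n)=(1,-8) → π∥ = 1-8·β ≈ -18.31371, π⊥ = 1-8·β' ≈ 4.31371 ∉ [0.7, 1.5) ⇒ out
candidate 6: (m,n)=(-1,-7) → π∥ = -1-7·β ≈ -17.89949, π⊥ = -1-7·β' ≈ 1.89949 ∉ [0.7, 1.5) ⇒ out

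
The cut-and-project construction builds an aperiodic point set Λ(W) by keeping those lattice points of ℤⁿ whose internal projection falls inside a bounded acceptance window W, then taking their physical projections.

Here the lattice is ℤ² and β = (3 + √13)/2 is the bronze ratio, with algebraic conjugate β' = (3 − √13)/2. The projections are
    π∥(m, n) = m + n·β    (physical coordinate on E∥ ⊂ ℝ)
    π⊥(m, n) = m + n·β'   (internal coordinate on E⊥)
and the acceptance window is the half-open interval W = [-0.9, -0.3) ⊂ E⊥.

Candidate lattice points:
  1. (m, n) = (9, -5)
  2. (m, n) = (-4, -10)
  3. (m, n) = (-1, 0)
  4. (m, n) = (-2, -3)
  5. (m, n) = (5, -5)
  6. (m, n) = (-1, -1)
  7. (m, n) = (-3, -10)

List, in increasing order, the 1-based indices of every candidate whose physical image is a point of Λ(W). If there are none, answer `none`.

Compute β' = (3−√13)/2 = -0.30278, so π⊥(m,n) = m -0.30278·n.
candidate 1: (m,n)=(9,-5) → π∥ = 9-5·β ≈ -7.51388, π⊥ = 9-5·β' ≈ 10.51388 ∉ [-0.9, -0.3) ⇒ out
candidate 2: (m,n)=(-4,-10) → π∥ = -4-10·β ≈ -37.02776, π⊥ = -4-10·β' ≈ -0.97224 ∉ [-0.9, -0.3) ⇒ out
candidate 3: (m,n)=(-1,0) → π∥ = -1+0·β ≈ -1.00000, π⊥ = -1+0·β' ≈ -1.00000 ∉ [-0.9, -0.3) ⇒ out
candidate 4: (m,n)=(-2,-3) → π∥ = -2-3·β ≈ -11.90833, π⊥ = -2-3·β' ≈ -1.09167 ∉ [-0.9, -0.3) ⇒ out
candidate 5: (m,n)=(5,-5) → π∥ = 5-5·β ≈ -11.51388, π⊥ = 5-5·β' ≈ 6.51388 ∉ [-0.9, -0.3) ⇒ out
candidate 6: (m,n)=(-1,-1) → π∥ = -1-1·β ≈ -4.30278, π⊥ = -1-1·β' ≈ -0.69722 ∈ [-0.9, -0.3) ⇒ IN Λ
candidate 7: (m,n)=(-3,-10) → π∥ = -3-10·β ≈ -36.02776, π⊥ = -3-10·β' ≈ 0.02776 ∉ [-0.9, -0.3) ⇒ out

6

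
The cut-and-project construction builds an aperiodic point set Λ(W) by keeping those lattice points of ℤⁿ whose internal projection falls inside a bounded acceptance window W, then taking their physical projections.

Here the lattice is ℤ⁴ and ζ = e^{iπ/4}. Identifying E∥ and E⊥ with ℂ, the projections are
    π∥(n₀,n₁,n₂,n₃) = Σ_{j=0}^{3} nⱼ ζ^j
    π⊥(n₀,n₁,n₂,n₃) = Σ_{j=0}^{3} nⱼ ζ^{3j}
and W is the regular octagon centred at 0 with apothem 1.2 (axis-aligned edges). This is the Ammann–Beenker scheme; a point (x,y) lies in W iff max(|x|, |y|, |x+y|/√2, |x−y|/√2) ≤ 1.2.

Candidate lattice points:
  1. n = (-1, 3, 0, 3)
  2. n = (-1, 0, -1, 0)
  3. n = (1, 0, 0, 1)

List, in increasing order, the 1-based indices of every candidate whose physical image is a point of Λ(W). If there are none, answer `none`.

π⊥(n) = n₀ + n₁ζ³ + n₂ζ⁶ + n₃ζ⁹ where ζ = e^{iπ/4}.
candidate 1: n = (-1, 3, 0, 3) → π⊥ ≈ (-1.000000, +4.242641); max(|x|,|y|,|x±y|/√2) = 4.242641 > 1.2 ⇒ ∉ W
candidate 2: n = (-1, 0, -1, 0) → π⊥ ≈ (-1.000000, +1.000000); max(|x|,|y|,|x±y|/√2) = 1.414214 > 1.2 ⇒ ∉ W
candidate 3: n = (1, 0, 0, 1) → π⊥ ≈ (+1.707107, +0.707107); max(|x|,|y|,|x±y|/√2) = 1.707107 > 1.2 ⇒ ∉ W

none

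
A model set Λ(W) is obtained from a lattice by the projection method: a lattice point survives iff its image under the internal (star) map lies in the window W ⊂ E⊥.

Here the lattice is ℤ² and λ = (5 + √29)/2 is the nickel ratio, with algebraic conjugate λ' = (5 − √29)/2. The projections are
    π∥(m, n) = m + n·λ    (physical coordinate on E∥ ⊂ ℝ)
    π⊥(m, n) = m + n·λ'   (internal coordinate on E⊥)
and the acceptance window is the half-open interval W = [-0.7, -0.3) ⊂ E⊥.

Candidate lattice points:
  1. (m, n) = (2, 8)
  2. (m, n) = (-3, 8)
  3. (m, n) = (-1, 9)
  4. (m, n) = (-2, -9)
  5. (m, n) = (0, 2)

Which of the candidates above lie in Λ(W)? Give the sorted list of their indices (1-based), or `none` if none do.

Numerically λ ≈ 5.192582 and λ' = −1/λ ≈ -0.192582.
candidate 1: (m,n)=(2,8) → π∥ = 2+8·λ ≈ 43.540659, π⊥ = 2+8·λ' ≈ 0.459341 ∉ [-0.7, -0.3) ⇒ out
candidate 2: (m,n)=(-3,8) → π∥ = -3+8·λ ≈ 38.540659, π⊥ = -3+8·λ' ≈ -4.540659 ∉ [-0.7, -0.3) ⇒ out
candidate 3: (m,n)=(-1,9) → π∥ = -1+9·λ ≈ 45.733242, π⊥ = -1+9·λ' ≈ -2.733242 ∉ [-0.7, -0.3) ⇒ out
candidate 4: (m,n)=(-2,-9) → π∥ = -2-9·λ ≈ -48.733242, π⊥ = -2-9·λ' ≈ -0.266758 ∉ [-0.7, -0.3) ⇒ out
candidate 5: (m,n)=(0,2) → π∥ = 0+2·λ ≈ 10.385165, π⊥ = 0+2·λ' ≈ -0.385165 ∈ [-0.7, -0.3) ⇒ IN Λ

5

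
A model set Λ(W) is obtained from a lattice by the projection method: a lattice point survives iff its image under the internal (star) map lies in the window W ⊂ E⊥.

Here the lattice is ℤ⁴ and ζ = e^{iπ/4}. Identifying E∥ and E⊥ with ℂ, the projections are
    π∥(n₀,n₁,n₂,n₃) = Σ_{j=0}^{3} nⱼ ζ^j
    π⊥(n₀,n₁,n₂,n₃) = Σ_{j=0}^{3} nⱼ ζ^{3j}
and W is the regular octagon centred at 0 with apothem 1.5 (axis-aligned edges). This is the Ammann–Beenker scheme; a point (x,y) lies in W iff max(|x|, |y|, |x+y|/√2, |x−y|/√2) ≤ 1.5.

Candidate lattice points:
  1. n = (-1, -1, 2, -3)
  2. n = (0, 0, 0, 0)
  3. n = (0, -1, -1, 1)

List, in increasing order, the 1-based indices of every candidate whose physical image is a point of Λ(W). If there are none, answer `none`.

π⊥(n) = n₀ + n₁ζ³ + n₂ζ⁶ + n₃ζ⁹ where ζ = e^{iπ/4}.
candidate 1: n = (-1, -1, 2, -3) → π⊥ ≈ (-2.4142, -4.8284); max(|x|,|y|,|x±y|/√2) = 5.1213 > 1.5 ⇒ ∉ W
candidate 2: n = (0, 0, 0, 0) → π⊥ ≈ (+0.0000, +0.0000); max(|x|,|y|,|x±y|/√2) = 0.0000 ≤ 1.5 ⇒ ∈ W
candidate 3: n = (0, -1, -1, 1) → π⊥ ≈ (+1.4142, +1.0000); max(|x|,|y|,|x±y|/√2) = 1.7071 > 1.5 ⇒ ∉ W

2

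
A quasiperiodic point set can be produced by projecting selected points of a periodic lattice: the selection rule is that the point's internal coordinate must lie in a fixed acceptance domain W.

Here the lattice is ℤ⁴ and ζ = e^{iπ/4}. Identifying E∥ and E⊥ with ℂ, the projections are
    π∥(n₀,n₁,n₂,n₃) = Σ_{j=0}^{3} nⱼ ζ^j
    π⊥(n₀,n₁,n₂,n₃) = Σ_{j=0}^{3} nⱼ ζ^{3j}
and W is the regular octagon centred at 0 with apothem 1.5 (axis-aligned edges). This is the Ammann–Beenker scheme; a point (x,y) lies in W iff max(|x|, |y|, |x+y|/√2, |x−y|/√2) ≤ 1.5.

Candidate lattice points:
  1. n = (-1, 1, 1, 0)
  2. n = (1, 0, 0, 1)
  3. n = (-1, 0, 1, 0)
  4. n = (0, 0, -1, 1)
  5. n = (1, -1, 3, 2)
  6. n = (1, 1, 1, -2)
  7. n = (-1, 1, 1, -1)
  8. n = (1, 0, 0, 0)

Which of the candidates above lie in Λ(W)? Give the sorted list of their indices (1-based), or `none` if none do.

3, 8

π⊥(n) = n₀ + n₁ζ³ + n₂ζ⁶ + n₃ζ⁹ where ζ = e^{iπ/4}.
candidate 1: n = (-1, 1, 1, 0) → π⊥ ≈ (-1.70711, -0.29289); max(|x|,|y|,|x±y|/√2) = 1.70711 > 1.5 ⇒ ∉ W
candidate 2: n = (1, 0, 0, 1) → π⊥ ≈ (+1.70711, +0.70711); max(|x|,|y|,|x±y|/√2) = 1.70711 > 1.5 ⇒ ∉ W
candidate 3: n = (-1, 0, 1, 0) → π⊥ ≈ (-1.00000, -1.00000); max(|x|,|y|,|x±y|/√2) = 1.41421 ≤ 1.5 ⇒ ∈ W
candidate 4: n = (0, 0, -1, 1) → π⊥ ≈ (+0.70711, +1.70711); max(|x|,|y|,|x±y|/√2) = 1.70711 > 1.5 ⇒ ∉ W
candidate 5: n = (1, -1, 3, 2) → π⊥ ≈ (+3.12132, -2.29289); max(|x|,|y|,|x±y|/√2) = 3.82843 > 1.5 ⇒ ∉ W
candidate 6: n = (1, 1, 1, -2) → π⊥ ≈ (-1.12132, -1.70711); max(|x|,|y|,|x±y|/√2) = 2.00000 > 1.5 ⇒ ∉ W
candidate 7: n = (-1, 1, 1, -1) → π⊥ ≈ (-2.41421, -1.00000); max(|x|,|y|,|x±y|/√2) = 2.41421 > 1.5 ⇒ ∉ W
candidate 8: n = (1, 0, 0, 0) → π⊥ ≈ (+1.00000, +0.00000); max(|x|,|y|,|x±y|/√2) = 1.00000 ≤ 1.5 ⇒ ∈ W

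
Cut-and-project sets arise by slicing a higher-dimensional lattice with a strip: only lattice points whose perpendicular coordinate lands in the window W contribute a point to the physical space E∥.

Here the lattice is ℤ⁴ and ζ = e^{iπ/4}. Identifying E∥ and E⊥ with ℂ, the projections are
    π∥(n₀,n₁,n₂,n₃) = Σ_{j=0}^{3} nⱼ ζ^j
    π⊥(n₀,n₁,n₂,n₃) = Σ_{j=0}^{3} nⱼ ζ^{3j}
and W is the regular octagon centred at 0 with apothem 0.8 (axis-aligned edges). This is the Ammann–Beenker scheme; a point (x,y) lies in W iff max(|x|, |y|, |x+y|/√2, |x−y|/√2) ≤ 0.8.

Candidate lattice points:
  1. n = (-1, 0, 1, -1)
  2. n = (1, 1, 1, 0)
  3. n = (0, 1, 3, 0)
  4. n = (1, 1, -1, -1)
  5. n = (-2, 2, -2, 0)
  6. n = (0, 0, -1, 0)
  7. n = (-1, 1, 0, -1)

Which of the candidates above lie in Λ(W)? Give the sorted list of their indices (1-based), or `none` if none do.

π⊥(n) = n₀ + n₁ζ³ + n₂ζ⁶ + n₃ζ⁹ where ζ = e^{iπ/4}.
#1 (-1, 0, 1, -1): internal (-1.707107, -1.707107); octagon support 2.414214 vs apothem 0.8 → ∉ W
#2 (1, 1, 1, 0): internal (0.292893, -0.292893); octagon support 0.414214 vs apothem 0.8 → ∈ W
#3 (0, 1, 3, 0): internal (-0.707107, -2.292893); octagon support 2.292893 vs apothem 0.8 → ∉ W
#4 (1, 1, -1, -1): internal (-0.414214, 1.000000); octagon support 1.000000 vs apothem 0.8 → ∉ W
#5 (-2, 2, -2, 0): internal (-3.414214, 3.414214); octagon support 4.828427 vs apothem 0.8 → ∉ W
#6 (0, 0, -1, 0): internal (0.000000, 1.000000); octagon support 1.000000 vs apothem 0.8 → ∉ W
#7 (-1, 1, 0, -1): internal (-2.414214, 0.000000); octagon support 2.414214 vs apothem 0.8 → ∉ W

2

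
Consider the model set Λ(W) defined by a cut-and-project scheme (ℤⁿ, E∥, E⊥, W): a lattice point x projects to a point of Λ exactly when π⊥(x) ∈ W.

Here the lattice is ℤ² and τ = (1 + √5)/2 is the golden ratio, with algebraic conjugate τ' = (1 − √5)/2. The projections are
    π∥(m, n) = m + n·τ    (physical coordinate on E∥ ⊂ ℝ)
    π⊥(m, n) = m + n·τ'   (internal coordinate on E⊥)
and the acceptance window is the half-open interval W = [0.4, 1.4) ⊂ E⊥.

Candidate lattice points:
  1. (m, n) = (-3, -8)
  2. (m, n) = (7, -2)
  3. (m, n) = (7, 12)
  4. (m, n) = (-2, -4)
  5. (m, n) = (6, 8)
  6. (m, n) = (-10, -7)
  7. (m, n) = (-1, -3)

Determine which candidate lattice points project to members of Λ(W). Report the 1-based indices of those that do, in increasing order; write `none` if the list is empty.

Compute τ' = (1−√5)/2 = -0.61803, so π⊥(m,n) = m -0.61803·n.
#1 (-3,-8): internal coord -3 + (-8)·τ' = +1.94427; +1.94427 ∉ [0.4, 1.4) → out
#2 (7,-2): internal coord 7 + (-2)·τ' = +8.23607; +8.23607 ∉ [0.4, 1.4) → out
#3 (7,12): internal coord 7 + (12)·τ' = -0.41641; -0.41641 ∉ [0.4, 1.4) → out
#4 (-2,-4): internal coord -2 + (-4)·τ' = +0.47214; +0.47214 ∈ [0.4, 1.4) → IN Λ
#5 (6,8): internal coord 6 + (8)·τ' = +1.05573; +1.05573 ∈ [0.4, 1.4) → IN Λ
#6 (-10,-7): internal coord -10 + (-7)·τ' = -5.67376; -5.67376 ∉ [0.4, 1.4) → out
#7 (-1,-3): internal coord -1 + (-3)·τ' = +0.85410; +0.85410 ∈ [0.4, 1.4) → IN Λ

4, 5, 7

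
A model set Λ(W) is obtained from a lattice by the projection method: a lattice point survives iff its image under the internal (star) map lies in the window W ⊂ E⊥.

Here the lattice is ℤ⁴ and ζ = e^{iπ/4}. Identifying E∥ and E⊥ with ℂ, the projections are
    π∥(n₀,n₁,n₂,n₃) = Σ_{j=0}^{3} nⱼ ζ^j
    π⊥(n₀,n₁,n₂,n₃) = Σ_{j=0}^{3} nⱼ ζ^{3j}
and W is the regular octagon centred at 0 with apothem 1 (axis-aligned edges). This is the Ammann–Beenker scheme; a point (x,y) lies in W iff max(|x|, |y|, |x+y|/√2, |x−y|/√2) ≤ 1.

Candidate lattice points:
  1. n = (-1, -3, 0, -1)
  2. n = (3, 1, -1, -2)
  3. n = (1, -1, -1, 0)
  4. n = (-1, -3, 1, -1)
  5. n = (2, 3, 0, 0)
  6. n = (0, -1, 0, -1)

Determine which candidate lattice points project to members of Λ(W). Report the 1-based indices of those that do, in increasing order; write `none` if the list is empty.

2

Internal map: ζ^{3j} for j=0..3 gives (1,0), (−√2/2,√2/2), (0,−1), (√2/2,√2/2).
candidate 1: n = (-1, -3, 0, -1) → π⊥ ≈ (+0.4142, -2.8284); max(|x|,|y|,|x±y|/√2) = 2.8284 > 1 ⇒ ∉ W
candidate 2: n = (3, 1, -1, -2) → π⊥ ≈ (+0.8787, +0.2929); max(|x|,|y|,|x±y|/√2) = 0.8787 ≤ 1 ⇒ ∈ W
candidate 3: n = (1, -1, -1, 0) → π⊥ ≈ (+1.7071, +0.2929); max(|x|,|y|,|x±y|/√2) = 1.7071 > 1 ⇒ ∉ W
candidate 4: n = (-1, -3, 1, -1) → π⊥ ≈ (+0.4142, -3.8284); max(|x|,|y|,|x±y|/√2) = 3.8284 > 1 ⇒ ∉ W
candidate 5: n = (2, 3, 0, 0) → π⊥ ≈ (-0.1213, +2.1213); max(|x|,|y|,|x±y|/√2) = 2.1213 > 1 ⇒ ∉ W
candidate 6: n = (0, -1, 0, -1) → π⊥ ≈ (+0.0000, -1.4142); max(|x|,|y|,|x±y|/√2) = 1.4142 > 1 ⇒ ∉ W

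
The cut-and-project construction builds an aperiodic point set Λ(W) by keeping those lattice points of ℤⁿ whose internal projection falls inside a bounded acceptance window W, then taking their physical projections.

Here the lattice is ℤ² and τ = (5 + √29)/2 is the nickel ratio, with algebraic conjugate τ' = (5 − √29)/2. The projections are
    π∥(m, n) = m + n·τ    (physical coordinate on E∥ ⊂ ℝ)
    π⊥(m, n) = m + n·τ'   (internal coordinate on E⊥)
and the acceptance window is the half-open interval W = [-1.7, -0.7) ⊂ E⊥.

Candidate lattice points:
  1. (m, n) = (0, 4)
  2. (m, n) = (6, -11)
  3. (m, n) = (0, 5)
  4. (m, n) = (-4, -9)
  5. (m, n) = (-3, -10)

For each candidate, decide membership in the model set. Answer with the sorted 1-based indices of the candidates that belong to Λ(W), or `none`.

τ' = (5−√29)/2 ≈ -0.19258.
#1 (0,4): internal coord 0 + (4)·τ' = -0.77033; -0.77033 ∈ [-1.7, -0.7) → IN Λ
#2 (6,-11): internal coord 6 + (-11)·τ' = +8.11841; +8.11841 ∉ [-1.7, -0.7) → out
#3 (0,5): internal coord 0 + (5)·τ' = -0.96291; -0.96291 ∈ [-1.7, -0.7) → IN Λ
#4 (-4,-9): internal coord -4 + (-9)·τ' = -2.26676; -2.26676 ∉ [-1.7, -0.7) → out
#5 (-3,-10): internal coord -3 + (-10)·τ' = -1.07418; -1.07418 ∈ [-1.7, -0.7) → IN Λ

1, 3, 5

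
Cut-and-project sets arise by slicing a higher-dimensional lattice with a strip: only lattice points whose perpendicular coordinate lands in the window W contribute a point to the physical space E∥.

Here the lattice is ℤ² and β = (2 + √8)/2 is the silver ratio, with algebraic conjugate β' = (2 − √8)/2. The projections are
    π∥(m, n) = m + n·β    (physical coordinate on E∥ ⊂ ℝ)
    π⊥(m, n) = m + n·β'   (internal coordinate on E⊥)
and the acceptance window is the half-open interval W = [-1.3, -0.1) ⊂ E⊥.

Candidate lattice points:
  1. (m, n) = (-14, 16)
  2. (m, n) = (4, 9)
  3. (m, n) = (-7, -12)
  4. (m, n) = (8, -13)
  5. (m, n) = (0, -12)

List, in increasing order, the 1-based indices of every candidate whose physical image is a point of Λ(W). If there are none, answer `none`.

Compute β' = (2−√8)/2 = -0.414214, so π⊥(m,n) = m -0.414214·n.
candidate 1: (m,n)=(-14,16) → π∥ = -14+16·β ≈ 24.627417, π⊥ = -14+16·β' ≈ -20.627417 ∉ [-1.3, -0.1) ⇒ out
candidate 2: (m,n)=(4,9) → π∥ = 4+9·β ≈ 25.727922, π⊥ = 4+9·β' ≈ 0.272078 ∉ [-1.3, -0.1) ⇒ out
candidate 3: (m,n)=(-7,-12) → π∥ = -7-12·β ≈ -35.970563, π⊥ = -7-12·β' ≈ -2.029437 ∉ [-1.3, -0.1) ⇒ out
candidate 4: (m,n)=(8,-13) → π∥ = 8-13·β ≈ -23.384776, π⊥ = 8-13·β' ≈ 13.384776 ∉ [-1.3, -0.1) ⇒ out
candidate 5: (m,n)=(0,-12) → π∥ = 0-12·β ≈ -28.970563, π⊥ = 0-12·β' ≈ 4.970563 ∉ [-1.3, -0.1) ⇒ out

none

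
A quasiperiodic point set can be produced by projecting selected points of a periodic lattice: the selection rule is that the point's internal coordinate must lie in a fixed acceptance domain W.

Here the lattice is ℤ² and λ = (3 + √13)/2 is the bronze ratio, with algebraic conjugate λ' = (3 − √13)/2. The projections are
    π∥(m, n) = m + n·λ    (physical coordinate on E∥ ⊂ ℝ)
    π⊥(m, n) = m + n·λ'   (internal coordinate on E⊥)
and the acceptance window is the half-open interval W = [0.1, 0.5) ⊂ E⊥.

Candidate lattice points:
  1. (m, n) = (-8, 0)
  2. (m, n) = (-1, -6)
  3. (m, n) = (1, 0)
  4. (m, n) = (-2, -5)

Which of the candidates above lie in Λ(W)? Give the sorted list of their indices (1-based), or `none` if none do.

Numerically λ ≈ 3.30278 and λ' = −1/λ ≈ -0.30278.
[1] lift (-8,0): star map gives -8.00000; window check 0.1 ≤ -8.00000 < 0.5 is false → out
[2] lift (-1,-6): star map gives 0.81665; window check 0.1 ≤ 0.81665 < 0.5 is false → out
[3] lift (1,0): star map gives 1.00000; window check 0.1 ≤ 1.00000 < 0.5 is false → out
[4] lift (-2,-5): star map gives -0.48612; window check 0.1 ≤ -0.48612 < 0.5 is false → out

none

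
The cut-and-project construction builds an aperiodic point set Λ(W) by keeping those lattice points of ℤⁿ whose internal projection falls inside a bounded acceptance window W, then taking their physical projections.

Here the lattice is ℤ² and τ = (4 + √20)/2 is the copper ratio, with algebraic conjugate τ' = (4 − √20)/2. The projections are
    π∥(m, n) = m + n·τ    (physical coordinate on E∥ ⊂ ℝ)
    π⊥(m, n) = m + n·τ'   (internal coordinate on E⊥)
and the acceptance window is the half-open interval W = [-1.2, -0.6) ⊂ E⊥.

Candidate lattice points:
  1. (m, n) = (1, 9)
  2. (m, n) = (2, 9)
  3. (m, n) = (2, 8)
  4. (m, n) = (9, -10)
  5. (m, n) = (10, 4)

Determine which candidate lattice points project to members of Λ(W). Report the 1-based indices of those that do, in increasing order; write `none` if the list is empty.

τ' = (4−√20)/2 ≈ -0.236068.
candidate 1: (m,n)=(1,9) → π∥ = 1+9·τ ≈ 39.124612, π⊥ = 1+9·τ' ≈ -1.124612 ∈ [-1.2, -0.6) ⇒ IN Λ
candidate 2: (m,n)=(2,9) → π∥ = 2+9·τ ≈ 40.124612, π⊥ = 2+9·τ' ≈ -0.124612 ∉ [-1.2, -0.6) ⇒ out
candidate 3: (m,n)=(2,8) → π∥ = 2+8·τ ≈ 35.888544, π⊥ = 2+8·τ' ≈ 0.111456 ∉ [-1.2, -0.6) ⇒ out
candidate 4: (m,n)=(9,-10) → π∥ = 9-10·τ ≈ -33.360680, π⊥ = 9-10·τ' ≈ 11.360680 ∉ [-1.2, -0.6) ⇒ out
candidate 5: (m,n)=(10,4) → π∥ = 10+4·τ ≈ 26.944272, π⊥ = 10+4·τ' ≈ 9.055728 ∉ [-1.2, -0.6) ⇒ out

1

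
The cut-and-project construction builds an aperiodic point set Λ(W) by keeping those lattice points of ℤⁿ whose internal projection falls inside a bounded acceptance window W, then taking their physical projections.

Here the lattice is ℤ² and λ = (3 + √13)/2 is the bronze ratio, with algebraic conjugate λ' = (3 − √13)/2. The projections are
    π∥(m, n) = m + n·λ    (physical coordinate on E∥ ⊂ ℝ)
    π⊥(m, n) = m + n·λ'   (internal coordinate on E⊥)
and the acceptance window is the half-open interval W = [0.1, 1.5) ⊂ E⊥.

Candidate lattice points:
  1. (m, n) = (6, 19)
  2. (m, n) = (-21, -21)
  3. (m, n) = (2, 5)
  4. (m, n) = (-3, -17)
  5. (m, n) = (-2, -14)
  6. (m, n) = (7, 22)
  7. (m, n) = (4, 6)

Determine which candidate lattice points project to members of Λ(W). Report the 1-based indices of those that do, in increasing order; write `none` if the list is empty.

Compute λ' = (3−√13)/2 = -0.302776, so π⊥(m,n) = m -0.302776·n.
[1] lift (6,19): star map gives 0.247263; window check 0.1 ≤ 0.247263 < 1.5 is true → IN Λ
[2] lift (-21,-21): star map gives -14.641712; window check 0.1 ≤ -14.641712 < 1.5 is false → out
[3] lift (2,5): star map gives 0.486122; window check 0.1 ≤ 0.486122 < 1.5 is true → IN Λ
[4] lift (-3,-17): star map gives 2.147186; window check 0.1 ≤ 2.147186 < 1.5 is false → out
[5] lift (-2,-14): star map gives 2.238859; window check 0.1 ≤ 2.238859 < 1.5 is false → out
[6] lift (7,22): star map gives 0.338936; window check 0.1 ≤ 0.338936 < 1.5 is true → IN Λ
[7] lift (4,6): star map gives 2.183346; window check 0.1 ≤ 2.183346 < 1.5 is false → out

1, 3, 6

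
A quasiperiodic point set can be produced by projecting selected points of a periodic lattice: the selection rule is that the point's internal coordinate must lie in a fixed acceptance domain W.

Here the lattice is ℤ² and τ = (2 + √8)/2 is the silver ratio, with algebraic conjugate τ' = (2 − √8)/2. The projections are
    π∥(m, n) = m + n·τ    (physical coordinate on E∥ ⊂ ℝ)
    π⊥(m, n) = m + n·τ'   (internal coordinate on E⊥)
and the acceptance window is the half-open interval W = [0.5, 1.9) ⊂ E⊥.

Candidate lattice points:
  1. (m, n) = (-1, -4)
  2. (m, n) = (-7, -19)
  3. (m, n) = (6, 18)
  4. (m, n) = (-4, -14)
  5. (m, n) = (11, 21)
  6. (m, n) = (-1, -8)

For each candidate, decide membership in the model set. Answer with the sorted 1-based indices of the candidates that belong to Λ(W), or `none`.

1, 2, 4

Numerically τ ≈ 2.41421 and τ' = −1/τ ≈ -0.41421.
#1 (-1,-4): internal coord -1 + (-4)·τ' = +0.65685; +0.65685 ∈ [0.5, 1.9) → IN Λ
#2 (-7,-19): internal coord -7 + (-19)·τ' = +0.87006; +0.87006 ∈ [0.5, 1.9) → IN Λ
#3 (6,18): internal coord 6 + (18)·τ' = -1.45584; -1.45584 ∉ [0.5, 1.9) → out
#4 (-4,-14): internal coord -4 + (-14)·τ' = +1.79899; +1.79899 ∈ [0.5, 1.9) → IN Λ
#5 (11,21): internal coord 11 + (21)·τ' = +2.30152; +2.30152 ∉ [0.5, 1.9) → out
#6 (-1,-8): internal coord -1 + (-8)·τ' = +2.31371; +2.31371 ∉ [0.5, 1.9) → out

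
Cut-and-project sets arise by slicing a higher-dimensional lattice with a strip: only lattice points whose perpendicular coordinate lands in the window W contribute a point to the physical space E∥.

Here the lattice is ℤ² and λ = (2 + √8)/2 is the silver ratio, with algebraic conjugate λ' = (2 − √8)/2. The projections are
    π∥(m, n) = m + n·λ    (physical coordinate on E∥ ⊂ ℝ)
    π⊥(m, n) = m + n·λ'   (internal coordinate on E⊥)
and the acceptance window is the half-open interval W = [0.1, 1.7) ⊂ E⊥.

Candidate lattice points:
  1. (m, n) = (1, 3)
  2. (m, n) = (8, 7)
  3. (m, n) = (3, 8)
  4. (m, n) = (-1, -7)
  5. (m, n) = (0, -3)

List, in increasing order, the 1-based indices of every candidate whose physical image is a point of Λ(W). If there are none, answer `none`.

5

Compute λ' = (2−√8)/2 = -0.41421, so π⊥(m,n) = m -0.41421·n.
candidate 1: (m,n)=(1,3) → π∥ = 1+3·λ ≈ 8.24264, π⊥ = 1+3·λ' ≈ -0.24264 ∉ [0.1, 1.7) ⇒ out
candidate 2: (m,n)=(8,7) → π∥ = 8+7·λ ≈ 24.89949, π⊥ = 8+7·λ' ≈ 5.10051 ∉ [0.1, 1.7) ⇒ out
candidate 3: (m,n)=(3,8) → π∥ = 3+8·λ ≈ 22.31371, π⊥ = 3+8·λ' ≈ -0.31371 ∉ [0.1, 1.7) ⇒ out
candidate 4: (m,n)=(-1,-7) → π∥ = -1-7·λ ≈ -17.89949, π⊥ = -1-7·λ' ≈ 1.89949 ∉ [0.1, 1.7) ⇒ out
candidate 5: (m,n)=(0,-3) → π∥ = 0-3·λ ≈ -7.24264, π⊥ = 0-3·λ' ≈ 1.24264 ∈ [0.1, 1.7) ⇒ IN Λ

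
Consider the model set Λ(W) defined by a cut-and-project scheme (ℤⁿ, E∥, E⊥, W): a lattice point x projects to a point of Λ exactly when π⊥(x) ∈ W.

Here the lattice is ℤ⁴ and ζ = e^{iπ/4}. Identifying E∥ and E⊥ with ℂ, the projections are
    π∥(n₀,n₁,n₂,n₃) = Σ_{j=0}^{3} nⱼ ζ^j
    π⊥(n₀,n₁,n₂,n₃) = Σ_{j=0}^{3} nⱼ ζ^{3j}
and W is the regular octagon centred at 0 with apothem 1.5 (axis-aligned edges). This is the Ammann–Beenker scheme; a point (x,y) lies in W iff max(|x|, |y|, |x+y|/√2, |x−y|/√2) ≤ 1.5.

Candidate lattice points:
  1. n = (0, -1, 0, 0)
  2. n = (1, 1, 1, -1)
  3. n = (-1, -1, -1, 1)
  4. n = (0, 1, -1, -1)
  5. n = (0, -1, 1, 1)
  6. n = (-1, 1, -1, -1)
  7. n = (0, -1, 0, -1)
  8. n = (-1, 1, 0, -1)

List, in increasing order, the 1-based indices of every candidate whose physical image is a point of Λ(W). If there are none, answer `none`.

1, 2, 3, 7

Internal map: ζ^{3j} for j=0..3 gives (1,0), (−√2/2,√2/2), (0,−1), (√2/2,√2/2).
candidate 1: n = (0, -1, 0, 0) → π⊥ ≈ (+0.70711, -0.70711); max(|x|,|y|,|x±y|/√2) = 1.00000 ≤ 1.5 ⇒ ∈ W
candidate 2: n = (1, 1, 1, -1) → π⊥ ≈ (-0.41421, -1.00000); max(|x|,|y|,|x±y|/√2) = 1.00000 ≤ 1.5 ⇒ ∈ W
candidate 3: n = (-1, -1, -1, 1) → π⊥ ≈ (+0.41421, +1.00000); max(|x|,|y|,|x±y|/√2) = 1.00000 ≤ 1.5 ⇒ ∈ W
candidate 4: n = (0, 1, -1, -1) → π⊥ ≈ (-1.41421, +1.00000); max(|x|,|y|,|x±y|/√2) = 1.70711 > 1.5 ⇒ ∉ W
candidate 5: n = (0, -1, 1, 1) → π⊥ ≈ (+1.41421, -1.00000); max(|x|,|y|,|x±y|/√2) = 1.70711 > 1.5 ⇒ ∉ W
candidate 6: n = (-1, 1, -1, -1) → π⊥ ≈ (-2.41421, +1.00000); max(|x|,|y|,|x±y|/√2) = 2.41421 > 1.5 ⇒ ∉ W
candidate 7: n = (0, -1, 0, -1) → π⊥ ≈ (+0.00000, -1.41421); max(|x|,|y|,|x±y|/√2) = 1.41421 ≤ 1.5 ⇒ ∈ W
candidate 8: n = (-1, 1, 0, -1) → π⊥ ≈ (-2.41421, +0.00000); max(|x|,|y|,|x±y|/√2) = 2.41421 > 1.5 ⇒ ∉ W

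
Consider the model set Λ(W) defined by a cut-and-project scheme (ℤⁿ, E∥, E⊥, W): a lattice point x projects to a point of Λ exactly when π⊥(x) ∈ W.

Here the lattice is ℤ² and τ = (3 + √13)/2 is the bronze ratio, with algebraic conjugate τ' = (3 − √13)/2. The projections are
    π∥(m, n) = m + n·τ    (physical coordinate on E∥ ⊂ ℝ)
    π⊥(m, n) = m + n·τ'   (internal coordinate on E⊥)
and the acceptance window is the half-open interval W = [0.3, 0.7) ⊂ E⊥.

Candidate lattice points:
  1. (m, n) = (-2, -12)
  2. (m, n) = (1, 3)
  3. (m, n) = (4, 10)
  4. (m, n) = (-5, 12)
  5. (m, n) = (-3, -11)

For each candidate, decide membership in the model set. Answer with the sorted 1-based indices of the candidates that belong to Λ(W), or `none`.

τ' = (3−√13)/2 ≈ -0.302776.
candidate 1: (m,n)=(-2,-12) → π∥ = -2-12·τ ≈ -41.633308, π⊥ = -2-12·τ' ≈ 1.633308 ∉ [0.3, 0.7) ⇒ out
candidate 2: (m,n)=(1,3) → π∥ = 1+3·τ ≈ 10.908327, π⊥ = 1+3·τ' ≈ 0.091673 ∉ [0.3, 0.7) ⇒ out
candidate 3: (m,n)=(4,10) → π∥ = 4+10·τ ≈ 37.027756, π⊥ = 4+10·τ' ≈ 0.972244 ∉ [0.3, 0.7) ⇒ out
candidate 4: (m,n)=(-5,12) → π∥ = -5+12·τ ≈ 34.633308, π⊥ = -5+12·τ' ≈ -8.633308 ∉ [0.3, 0.7) ⇒ out
candidate 5: (m,n)=(-3,-11) → π∥ = -3-11·τ ≈ -39.330532, π⊥ = -3-11·τ' ≈ 0.330532 ∈ [0.3, 0.7) ⇒ IN Λ

5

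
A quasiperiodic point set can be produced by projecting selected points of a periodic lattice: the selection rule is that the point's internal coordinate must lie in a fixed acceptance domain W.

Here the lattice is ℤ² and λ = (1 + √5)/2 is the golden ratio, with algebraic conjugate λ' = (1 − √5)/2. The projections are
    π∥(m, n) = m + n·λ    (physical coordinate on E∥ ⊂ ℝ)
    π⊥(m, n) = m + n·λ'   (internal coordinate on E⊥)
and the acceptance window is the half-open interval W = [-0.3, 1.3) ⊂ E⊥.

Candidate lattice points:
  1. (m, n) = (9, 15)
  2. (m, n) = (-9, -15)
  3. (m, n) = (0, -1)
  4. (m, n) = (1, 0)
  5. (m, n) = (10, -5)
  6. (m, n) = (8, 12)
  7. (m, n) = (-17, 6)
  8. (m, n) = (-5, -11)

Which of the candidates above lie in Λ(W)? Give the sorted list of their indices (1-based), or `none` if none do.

1, 2, 3, 4, 6

λ' = (1−√5)/2 ≈ -0.61803.
[1] lift (9,15): star map gives -0.27051; window check -0.3 ≤ -0.27051 < 1.3 is true → IN Λ
[2] lift (-9,-15): star map gives 0.27051; window check -0.3 ≤ 0.27051 < 1.3 is true → IN Λ
[3] lift (0,-1): star map gives 0.61803; window check -0.3 ≤ 0.61803 < 1.3 is true → IN Λ
[4] lift (1,0): star map gives 1.00000; window check -0.3 ≤ 1.00000 < 1.3 is true → IN Λ
[5] lift (10,-5): star map gives 13.09017; window check -0.3 ≤ 13.09017 < 1.3 is false → out
[6] lift (8,12): star map gives 0.58359; window check -0.3 ≤ 0.58359 < 1.3 is true → IN Λ
[7] lift (-17,6): star map gives -20.70820; window check -0.3 ≤ -20.70820 < 1.3 is false → out
[8] lift (-5,-11): star map gives 1.79837; window check -0.3 ≤ 1.79837 < 1.3 is false → out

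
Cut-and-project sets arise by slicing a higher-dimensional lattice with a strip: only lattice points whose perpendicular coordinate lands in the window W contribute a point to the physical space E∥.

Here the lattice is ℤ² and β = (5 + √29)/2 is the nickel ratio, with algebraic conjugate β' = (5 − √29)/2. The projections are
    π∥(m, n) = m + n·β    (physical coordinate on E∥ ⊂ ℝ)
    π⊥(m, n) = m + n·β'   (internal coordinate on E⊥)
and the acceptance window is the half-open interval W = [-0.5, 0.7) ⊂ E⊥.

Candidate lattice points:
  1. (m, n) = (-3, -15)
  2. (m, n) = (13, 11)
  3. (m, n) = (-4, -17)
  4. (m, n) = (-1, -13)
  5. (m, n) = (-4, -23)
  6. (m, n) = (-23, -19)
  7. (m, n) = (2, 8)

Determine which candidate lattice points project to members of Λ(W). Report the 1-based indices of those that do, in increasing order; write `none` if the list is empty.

Compute β' = (5−√29)/2 = -0.19258, so π⊥(m,n) = m -0.19258·n.
candidate 1: (m,n)=(-3,-15) → π∥ = -3-15·β ≈ -80.88874, π⊥ = -3-15·β' ≈ -0.11126 ∈ [-0.5, 0.7) ⇒ IN Λ
candidate 2: (m,n)=(13,11) → π∥ = 13+11·β ≈ 70.11841, π⊥ = 13+11·β' ≈ 10.88159 ∉ [-0.5, 0.7) ⇒ out
candidate 3: (m,n)=(-4,-17) → π∥ = -4-17·β ≈ -92.27390, π⊥ = -4-17·β' ≈ -0.72610 ∉ [-0.5, 0.7) ⇒ out
candidate 4: (m,n)=(-1,-13) → π∥ = -1-13·β ≈ -68.50357, π⊥ = -1-13·β' ≈ 1.50357 ∉ [-0.5, 0.7) ⇒ out
candidate 5: (m,n)=(-4,-23) → π∥ = -4-23·β ≈ -123.42940, π⊥ = -4-23·β' ≈ 0.42940 ∈ [-0.5, 0.7) ⇒ IN Λ
candidate 6: (m,n)=(-23,-19) → π∥ = -23-19·β ≈ -121.65907, π⊥ = -23-19·β' ≈ -19.34093 ∉ [-0.5, 0.7) ⇒ out
candidate 7: (m,n)=(2,8) → π∥ = 2+8·β ≈ 43.54066, π⊥ = 2+8·β' ≈ 0.45934 ∈ [-0.5, 0.7) ⇒ IN Λ

1, 5, 7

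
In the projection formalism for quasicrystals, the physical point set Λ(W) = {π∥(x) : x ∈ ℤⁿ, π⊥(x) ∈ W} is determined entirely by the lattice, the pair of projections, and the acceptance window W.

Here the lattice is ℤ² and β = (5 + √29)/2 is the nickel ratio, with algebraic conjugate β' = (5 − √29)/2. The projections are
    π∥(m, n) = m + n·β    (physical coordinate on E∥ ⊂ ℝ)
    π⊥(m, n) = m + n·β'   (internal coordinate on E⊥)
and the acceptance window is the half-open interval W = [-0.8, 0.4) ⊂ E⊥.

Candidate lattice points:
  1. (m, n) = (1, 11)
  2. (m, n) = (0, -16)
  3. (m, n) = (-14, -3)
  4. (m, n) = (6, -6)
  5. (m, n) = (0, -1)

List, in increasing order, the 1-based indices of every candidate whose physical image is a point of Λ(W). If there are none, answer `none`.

Numerically β ≈ 5.19258 and β' = −1/β ≈ -0.19258.
#1 (1,11): internal coord 1 + (11)·β' = -1.11841; -1.11841 ∉ [-0.8, 0.4) → out
#2 (0,-16): internal coord 0 + (-16)·β' = +3.08132; +3.08132 ∉ [-0.8, 0.4) → out
#3 (-14,-3): internal coord -14 + (-3)·β' = -13.42225; -13.42225 ∉ [-0.8, 0.4) → out
#4 (6,-6): internal coord 6 + (-6)·β' = +7.15549; +7.15549 ∉ [-0.8, 0.4) → out
#5 (0,-1): internal coord 0 + (-1)·β' = +0.19258; +0.19258 ∈ [-0.8, 0.4) → IN Λ

5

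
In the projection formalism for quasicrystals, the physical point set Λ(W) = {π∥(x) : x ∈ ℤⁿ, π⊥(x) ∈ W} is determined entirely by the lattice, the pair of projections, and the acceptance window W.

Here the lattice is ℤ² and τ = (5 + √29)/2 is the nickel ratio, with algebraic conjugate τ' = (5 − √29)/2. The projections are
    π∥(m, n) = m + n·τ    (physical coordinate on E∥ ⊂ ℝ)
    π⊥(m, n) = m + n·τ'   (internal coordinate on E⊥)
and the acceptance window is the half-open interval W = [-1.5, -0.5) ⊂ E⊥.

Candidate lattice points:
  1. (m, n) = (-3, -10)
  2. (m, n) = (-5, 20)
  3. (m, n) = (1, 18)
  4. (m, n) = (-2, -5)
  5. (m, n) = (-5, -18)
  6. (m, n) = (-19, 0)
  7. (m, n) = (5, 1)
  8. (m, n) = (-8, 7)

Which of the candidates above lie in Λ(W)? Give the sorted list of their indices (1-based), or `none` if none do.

Compute τ' = (5−√29)/2 = -0.1926, so π⊥(m,n) = m -0.1926·n.
#1 (-3,-10): internal coord -3 + (-10)·τ' = -1.0742; -1.0742 ∈ [-1.5, -0.5) → IN Λ
#2 (-5,20): internal coord -5 + (20)·τ' = -8.8516; -8.8516 ∉ [-1.5, -0.5) → out
#3 (1,18): internal coord 1 + (18)·τ' = -2.4665; -2.4665 ∉ [-1.5, -0.5) → out
#4 (-2,-5): internal coord -2 + (-5)·τ' = -1.0371; -1.0371 ∈ [-1.5, -0.5) → IN Λ
#5 (-5,-18): internal coord -5 + (-18)·τ' = -1.5335; -1.5335 ∉ [-1.5, -0.5) → out
#6 (-19,0): internal coord -19 + (0)·τ' = -19.0000; -19.0000 ∉ [-1.5, -0.5) → out
#7 (5,1): internal coord 5 + (1)·τ' = +4.8074; +4.8074 ∉ [-1.5, -0.5) → out
#8 (-8,7): internal coord -8 + (7)·τ' = -9.3481; -9.3481 ∉ [-1.5, -0.5) → out

1, 4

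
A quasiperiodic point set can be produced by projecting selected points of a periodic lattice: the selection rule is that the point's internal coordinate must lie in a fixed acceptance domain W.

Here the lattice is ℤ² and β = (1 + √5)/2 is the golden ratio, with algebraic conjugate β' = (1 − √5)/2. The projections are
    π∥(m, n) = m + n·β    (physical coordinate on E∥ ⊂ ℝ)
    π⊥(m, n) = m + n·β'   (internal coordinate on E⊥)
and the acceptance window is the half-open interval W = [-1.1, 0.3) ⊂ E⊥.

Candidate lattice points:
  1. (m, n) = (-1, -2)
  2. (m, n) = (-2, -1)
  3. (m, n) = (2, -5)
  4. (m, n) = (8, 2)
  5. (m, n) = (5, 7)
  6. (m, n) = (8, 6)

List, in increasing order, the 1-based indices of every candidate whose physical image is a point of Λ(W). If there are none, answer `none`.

1

β' = (1−√5)/2 ≈ -0.618034.
candidate 1: (m,n)=(-1,-2) → π∥ = -1-2·β ≈ -4.236068, π⊥ = -1-2·β' ≈ 0.236068 ∈ [-1.1, 0.3) ⇒ IN Λ
candidate 2: (m,n)=(-2,-1) → π∥ = -2-1·β ≈ -3.618034, π⊥ = -2-1·β' ≈ -1.381966 ∉ [-1.1, 0.3) ⇒ out
candidate 3: (m,n)=(2,-5) → π∥ = 2-5·β ≈ -6.090170, π⊥ = 2-5·β' ≈ 5.090170 ∉ [-1.1, 0.3) ⇒ out
candidate 4: (m,n)=(8,2) → π∥ = 8+2·β ≈ 11.236068, π⊥ = 8+2·β' ≈ 6.763932 ∉ [-1.1, 0.3) ⇒ out
candidate 5: (m,n)=(5,7) → π∥ = 5+7·β ≈ 16.326238, π⊥ = 5+7·β' ≈ 0.673762 ∉ [-1.1, 0.3) ⇒ out
candidate 6: (m,n)=(8,6) → π∥ = 8+6·β ≈ 17.708204, π⊥ = 8+6·β' ≈ 4.291796 ∉ [-1.1, 0.3) ⇒ out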